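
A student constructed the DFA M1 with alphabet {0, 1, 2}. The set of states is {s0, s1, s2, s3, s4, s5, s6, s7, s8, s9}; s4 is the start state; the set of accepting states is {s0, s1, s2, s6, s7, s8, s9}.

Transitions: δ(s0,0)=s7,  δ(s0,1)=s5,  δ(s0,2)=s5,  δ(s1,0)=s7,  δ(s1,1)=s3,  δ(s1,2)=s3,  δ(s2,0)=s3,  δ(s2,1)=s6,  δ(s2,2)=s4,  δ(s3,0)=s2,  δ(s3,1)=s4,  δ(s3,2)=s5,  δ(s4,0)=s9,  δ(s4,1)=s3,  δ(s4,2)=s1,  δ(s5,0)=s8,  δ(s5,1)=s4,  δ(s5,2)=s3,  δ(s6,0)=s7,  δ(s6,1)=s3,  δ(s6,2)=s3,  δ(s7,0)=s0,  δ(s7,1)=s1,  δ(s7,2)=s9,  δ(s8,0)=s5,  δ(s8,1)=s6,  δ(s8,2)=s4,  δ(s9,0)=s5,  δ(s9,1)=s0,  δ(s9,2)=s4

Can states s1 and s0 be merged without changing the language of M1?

Yes

All states are reachable from the start state.
Initial partition by acceptance: {s0,s1,s2,s6,s7,s8,s9} | {s3,s4,s5}.
Split {s0,s1,s2,s6,s7,s8,s9} by δ(·,0) → {s0,s1,s6,s7} and {s2,s8,s9}.
Split {s0,s1,s6,s7} by δ(·,1) → {s0,s1,s6} and {s7}.
Refine {s3,s4,s5} on symbol 2: members go to different blocks, giving {s3,s5} and {s4}.
No further refinement is possible. Final partition (5 blocks): {s0,s1,s6} | {s3,s5} | {s2,s8,s9} | {s7} | {s4}.
s1 and s0 lie in the same block of the stable partition, so they are equivalent — no string distinguishes them.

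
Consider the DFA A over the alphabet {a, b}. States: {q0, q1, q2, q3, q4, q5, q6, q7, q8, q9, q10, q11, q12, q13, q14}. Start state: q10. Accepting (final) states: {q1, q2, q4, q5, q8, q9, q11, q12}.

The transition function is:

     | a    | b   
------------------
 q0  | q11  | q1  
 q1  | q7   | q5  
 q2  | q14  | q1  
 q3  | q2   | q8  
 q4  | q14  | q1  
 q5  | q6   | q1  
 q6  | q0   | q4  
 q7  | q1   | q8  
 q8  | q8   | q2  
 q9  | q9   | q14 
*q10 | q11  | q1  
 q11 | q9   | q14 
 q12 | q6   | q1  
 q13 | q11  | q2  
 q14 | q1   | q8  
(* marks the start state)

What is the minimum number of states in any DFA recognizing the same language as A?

8

First remove the unreachable states {q3,q12,q13}; 12 states remain.
Start with accepting vs non-accepting: {q1,q2,q4,q5,q8,q9,q11} | {q0,q6,q7,q10,q14}.
Refine {q1,q2,q4,q5,q8,q9,q11} on symbol a: members go to different blocks, giving {q1,q2,q4,q5} and {q8,q9,q11}.
Refine {q0,q6,q7,q10,q14} on symbol a: members go to different blocks, giving {q0,q10} and {q7,q14} and {q6}.
Refine {q1,q2,q4,q5} on symbol a: members go to different blocks, giving {q1,q2,q4} and {q5}.
On input b, block {q1,q2,q4} splits into {q2,q4} and {q1}.
Refine {q8,q9,q11} on symbol b: members go to different blocks, giving {q9,q11} and {q8}.
No further refinement is possible. Final partition (8 blocks): {q2,q4} | {q0,q10} | {q9,q11} | {q7,q14} | {q6} | {q5} | {q1} | {q8}.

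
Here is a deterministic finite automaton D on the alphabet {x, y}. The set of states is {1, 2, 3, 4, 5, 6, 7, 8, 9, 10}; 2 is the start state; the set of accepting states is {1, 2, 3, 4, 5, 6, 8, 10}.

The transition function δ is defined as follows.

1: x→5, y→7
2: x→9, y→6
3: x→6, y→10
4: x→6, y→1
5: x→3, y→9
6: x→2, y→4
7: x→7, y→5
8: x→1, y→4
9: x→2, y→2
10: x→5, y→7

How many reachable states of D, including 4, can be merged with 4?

2

States {8} cannot be reached from the start state, so discard them.
Initial partition by acceptance: {1,2,3,4,5,6,10} | {7,9}.
Refine {1,2,3,4,5,6,10} on symbol x: members go to different blocks, giving {1,3,4,5,6,10} and {2}.
On input x, block {1,3,4,5,6,10} splits into {1,3,4,5,10} and {6}.
Split {1,3,4,5,10} by δ(·,x) → {1,5,10} and {3,4}.
Refine {1,5,10} on symbol x: members go to different blocks, giving {1,10} and {5}.
Split {7,9} by δ(·,x) → {7} and {9}.
No further refinement is possible. Final partition (7 blocks): {1,10} | {7} | {2} | {6} | {3,4} | {5} | {9}.
State 4 belongs to the block {3,4}, which has 2 states.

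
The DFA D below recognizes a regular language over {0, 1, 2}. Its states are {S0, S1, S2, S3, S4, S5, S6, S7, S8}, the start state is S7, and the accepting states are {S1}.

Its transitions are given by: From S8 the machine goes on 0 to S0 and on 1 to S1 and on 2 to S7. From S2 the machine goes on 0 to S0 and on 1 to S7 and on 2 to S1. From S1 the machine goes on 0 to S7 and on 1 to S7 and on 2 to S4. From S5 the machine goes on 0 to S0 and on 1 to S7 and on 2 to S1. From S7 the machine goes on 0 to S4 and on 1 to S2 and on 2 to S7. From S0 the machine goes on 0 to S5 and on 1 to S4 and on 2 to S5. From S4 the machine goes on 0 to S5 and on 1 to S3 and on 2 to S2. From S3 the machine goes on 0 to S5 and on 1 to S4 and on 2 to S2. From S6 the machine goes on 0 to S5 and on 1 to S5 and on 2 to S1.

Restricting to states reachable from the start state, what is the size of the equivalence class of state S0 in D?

States {S6,S8} cannot be reached from the start state, so discard them.
Start with accepting vs non-accepting: {S1} | {S0,S2,S3,S4,S5,S7}.
On input 2, block {S0,S2,S3,S4,S5,S7} splits into {S0,S3,S4,S7} and {S2,S5}.
On input 0, block {S0,S3,S4,S7} splits into {S0,S3,S4} and {S7}.
Stable partition: {S1} | {S0,S3,S4} | {S2,S5} | {S7} — 4 equivalence classes.
The equivalence class containing S0 is {S0,S3,S4}, of size 3.

3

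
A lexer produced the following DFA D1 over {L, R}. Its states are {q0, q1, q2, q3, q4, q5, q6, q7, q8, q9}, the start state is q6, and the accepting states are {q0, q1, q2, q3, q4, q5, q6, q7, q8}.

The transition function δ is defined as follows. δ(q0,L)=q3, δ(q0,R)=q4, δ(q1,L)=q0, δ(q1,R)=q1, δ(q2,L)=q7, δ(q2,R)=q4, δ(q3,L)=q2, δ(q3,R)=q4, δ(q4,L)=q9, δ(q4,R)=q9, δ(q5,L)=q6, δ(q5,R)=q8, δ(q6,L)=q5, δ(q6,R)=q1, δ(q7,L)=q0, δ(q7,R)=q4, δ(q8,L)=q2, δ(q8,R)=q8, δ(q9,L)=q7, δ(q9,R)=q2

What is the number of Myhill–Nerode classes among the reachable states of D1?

P0 = {q0,q1,q2,q3,q4,q5,q6,q7,q8} | {q9}.
Split {q0,q1,q2,q3,q4,q5,q6,q7,q8} by δ(·,L) → {q0,q1,q2,q3,q5,q6,q7,q8} and {q4}.
Refine {q0,q1,q2,q3,q5,q6,q7,q8} on symbol R: members go to different blocks, giving {q0,q2,q3,q7} and {q1,q5,q6,q8}.
Split {q1,q5,q6,q8} by δ(·,L) → {q1,q8} and {q5,q6}.
No further refinement is possible. Final partition (5 blocks): {q0,q2,q3,q7} | {q9} | {q4} | {q1,q8} | {q5,q6}.

5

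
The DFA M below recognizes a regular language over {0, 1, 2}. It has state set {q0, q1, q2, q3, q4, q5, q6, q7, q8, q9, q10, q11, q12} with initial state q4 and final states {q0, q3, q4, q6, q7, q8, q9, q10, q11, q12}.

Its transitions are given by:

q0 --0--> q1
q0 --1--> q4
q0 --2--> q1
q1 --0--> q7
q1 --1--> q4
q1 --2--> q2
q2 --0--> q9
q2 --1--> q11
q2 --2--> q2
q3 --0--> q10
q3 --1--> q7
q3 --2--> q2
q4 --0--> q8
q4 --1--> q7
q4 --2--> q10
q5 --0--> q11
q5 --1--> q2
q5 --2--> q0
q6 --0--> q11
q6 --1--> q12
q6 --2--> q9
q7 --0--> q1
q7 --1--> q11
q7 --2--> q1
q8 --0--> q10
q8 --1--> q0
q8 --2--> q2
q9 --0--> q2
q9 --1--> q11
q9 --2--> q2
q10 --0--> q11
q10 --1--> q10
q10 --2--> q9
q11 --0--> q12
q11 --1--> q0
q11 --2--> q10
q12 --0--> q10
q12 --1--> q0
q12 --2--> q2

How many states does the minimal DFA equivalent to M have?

5

Reachable states from the start: {q0,q1,q2,q4,q7,q8,q9,q10,q11,q12}. Unreachable: {q3,q5,q6} — drop them.
P0 = {q0,q4,q7,q8,q9,q10,q11,q12} | {q1,q2}.
Split {q0,q4,q7,q8,q9,q10,q11,q12} by δ(·,0) → {q4,q8,q10,q11,q12} and {q0,q7,q9}.
Split {q4,q8,q10,q11,q12} by δ(·,1) → {q4,q8,q11,q12} and {q10}.
On input 0, block {q4,q8,q11,q12} splits into {q4,q11} and {q8,q12}.
The partition is now stable with 5 blocks: {q4,q11} | {q1,q2} | {q0,q7,q9} | {q10} | {q8,q12}.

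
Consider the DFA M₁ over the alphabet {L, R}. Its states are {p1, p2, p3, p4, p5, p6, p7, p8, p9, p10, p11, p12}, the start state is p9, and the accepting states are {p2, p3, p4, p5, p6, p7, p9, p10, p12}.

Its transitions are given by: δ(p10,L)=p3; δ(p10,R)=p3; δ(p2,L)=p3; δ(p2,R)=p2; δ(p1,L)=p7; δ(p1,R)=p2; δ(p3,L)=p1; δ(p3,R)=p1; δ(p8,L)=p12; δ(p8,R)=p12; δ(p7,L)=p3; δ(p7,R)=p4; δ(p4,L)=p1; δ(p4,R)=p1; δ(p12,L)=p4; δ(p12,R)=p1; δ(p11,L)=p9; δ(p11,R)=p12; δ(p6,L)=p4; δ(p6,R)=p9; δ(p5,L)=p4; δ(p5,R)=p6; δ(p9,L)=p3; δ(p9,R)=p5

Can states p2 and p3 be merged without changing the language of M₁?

States {p8,p10,p11,p12} cannot be reached from the start state, so discard them.
P0 = {p2,p3,p4,p5,p6,p7,p9} | {p1}.
On input L, block {p2,p3,p4,p5,p6,p7,p9} splits into {p2,p5,p6,p7,p9} and {p3,p4}.
On input R, block {p2,p5,p6,p7,p9} splits into {p2,p5,p6,p9} and {p7}.
No further refinement is possible. Final partition (4 blocks): {p2,p5,p6,p9} | {p1} | {p3,p4} | {p7}.
p2 and p3 end up in different blocks, so they are distinguishable. For instance, the string 'L' is accepted from only p2.

No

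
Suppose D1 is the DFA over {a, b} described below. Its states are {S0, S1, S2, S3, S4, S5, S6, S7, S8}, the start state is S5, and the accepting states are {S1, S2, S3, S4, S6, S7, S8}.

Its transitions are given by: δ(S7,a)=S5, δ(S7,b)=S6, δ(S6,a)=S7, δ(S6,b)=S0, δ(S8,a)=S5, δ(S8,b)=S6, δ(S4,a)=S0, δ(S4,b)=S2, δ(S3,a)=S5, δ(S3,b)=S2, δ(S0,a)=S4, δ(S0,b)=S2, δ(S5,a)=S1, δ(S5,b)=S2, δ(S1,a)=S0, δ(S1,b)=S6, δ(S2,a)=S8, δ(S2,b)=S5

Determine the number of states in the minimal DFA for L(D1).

3

First remove the unreachable states {S3}; 8 states remain.
P0 = {S1,S2,S4,S6,S7,S8} | {S0,S5}.
On input a, block {S1,S2,S4,S6,S7,S8} splits into {S1,S4,S7,S8} and {S2,S6}.
Stable partition: {S1,S4,S7,S8} | {S0,S5} | {S2,S6} — 3 equivalence classes.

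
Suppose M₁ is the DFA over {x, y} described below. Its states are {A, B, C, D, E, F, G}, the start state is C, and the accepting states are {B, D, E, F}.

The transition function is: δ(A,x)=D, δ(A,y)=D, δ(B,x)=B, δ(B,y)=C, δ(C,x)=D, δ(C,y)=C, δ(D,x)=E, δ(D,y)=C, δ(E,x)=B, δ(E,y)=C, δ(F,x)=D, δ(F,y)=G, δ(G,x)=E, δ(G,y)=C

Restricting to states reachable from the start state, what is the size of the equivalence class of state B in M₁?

3

States {A,F,G} cannot be reached from the start state, so discard them.
Start with accepting vs non-accepting: {B,D,E} | {C}.
No further refinement is possible. Final partition (2 blocks): {B,D,E} | {C}.
The equivalence class containing B is {B,D,E}, of size 3.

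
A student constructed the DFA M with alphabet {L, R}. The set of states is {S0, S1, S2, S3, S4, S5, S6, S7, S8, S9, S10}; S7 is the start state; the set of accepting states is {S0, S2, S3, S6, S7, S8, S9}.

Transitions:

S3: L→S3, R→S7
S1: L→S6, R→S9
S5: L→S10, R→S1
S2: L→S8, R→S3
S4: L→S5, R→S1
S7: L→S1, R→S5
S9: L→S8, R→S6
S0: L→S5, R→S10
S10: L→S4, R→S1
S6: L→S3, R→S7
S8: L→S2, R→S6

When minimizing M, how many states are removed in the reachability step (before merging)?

BFS from S7 reaches {S1, S2, S3, S4, S5, S6, S7, S8, S9, S10}; the 1 state(s) S0 are never visited.

1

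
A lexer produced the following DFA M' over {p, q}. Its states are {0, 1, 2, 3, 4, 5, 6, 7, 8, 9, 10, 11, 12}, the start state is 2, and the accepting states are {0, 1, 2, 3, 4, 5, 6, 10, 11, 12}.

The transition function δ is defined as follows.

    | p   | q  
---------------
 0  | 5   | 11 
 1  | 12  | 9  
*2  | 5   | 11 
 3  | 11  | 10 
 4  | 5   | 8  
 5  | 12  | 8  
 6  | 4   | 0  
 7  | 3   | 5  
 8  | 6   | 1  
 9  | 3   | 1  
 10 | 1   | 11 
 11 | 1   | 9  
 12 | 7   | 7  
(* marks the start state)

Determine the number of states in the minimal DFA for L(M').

P0 = {0,1,2,3,4,5,6,10,11,12} | {7,8,9}.
Refine {0,1,2,3,4,5,6,10,11,12} on symbol p: members go to different blocks, giving {0,1,2,3,4,5,6,10,11} and {12}.
On input p, block {0,1,2,3,4,5,6,10,11} splits into {0,2,3,4,6,10,11} and {1,5}.
Refine {0,2,3,4,6,10,11} on symbol p: members go to different blocks, giving {0,2,4,10,11} and {3,6}.
On input q, block {0,2,4,10,11} splits into {0,2,10} and {4,11}.
Stable partition: {0,2,10} | {7,8,9} | {12} | {1,5} | {3,6} | {4,11} — 6 equivalence classes.

6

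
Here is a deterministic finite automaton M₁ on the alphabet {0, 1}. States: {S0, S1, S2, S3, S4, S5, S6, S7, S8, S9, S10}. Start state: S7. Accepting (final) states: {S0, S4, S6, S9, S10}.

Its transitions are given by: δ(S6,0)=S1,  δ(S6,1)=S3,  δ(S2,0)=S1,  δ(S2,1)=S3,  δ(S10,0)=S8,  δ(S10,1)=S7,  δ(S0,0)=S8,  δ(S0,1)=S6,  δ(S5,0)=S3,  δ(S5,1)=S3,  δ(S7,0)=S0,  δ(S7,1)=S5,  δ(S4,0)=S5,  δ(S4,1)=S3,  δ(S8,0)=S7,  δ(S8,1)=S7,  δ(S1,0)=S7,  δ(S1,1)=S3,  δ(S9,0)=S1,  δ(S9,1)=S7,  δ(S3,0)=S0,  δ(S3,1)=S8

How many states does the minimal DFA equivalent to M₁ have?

4

First remove the unreachable states {S2,S4,S9,S10}; 7 states remain.
Start with accepting vs non-accepting: {S0,S6} | {S1,S3,S5,S7,S8}.
Refine {S0,S6} on symbol 1: members go to different blocks, giving {S0} and {S6}.
Refine {S1,S3,S5,S7,S8} on symbol 0: members go to different blocks, giving {S1,S5,S8} and {S3,S7}.
No further refinement is possible. Final partition (4 blocks): {S0} | {S1,S5,S8} | {S6} | {S3,S7}.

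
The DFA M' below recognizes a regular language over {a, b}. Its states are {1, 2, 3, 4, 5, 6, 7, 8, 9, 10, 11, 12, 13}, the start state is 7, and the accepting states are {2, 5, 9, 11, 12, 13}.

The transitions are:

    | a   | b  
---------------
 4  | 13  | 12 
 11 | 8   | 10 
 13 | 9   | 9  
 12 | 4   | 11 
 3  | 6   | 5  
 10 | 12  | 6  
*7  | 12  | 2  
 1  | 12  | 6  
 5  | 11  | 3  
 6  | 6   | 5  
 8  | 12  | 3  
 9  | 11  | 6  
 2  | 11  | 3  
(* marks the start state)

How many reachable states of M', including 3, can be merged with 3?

2

States {1} cannot be reached from the start state, so discard them.
Start with accepting vs non-accepting: {2,5,9,11,12,13} | {3,4,6,7,8,10}.
Split {2,5,9,11,12,13} by δ(·,a) → {2,5,9,13} and {11,12}.
On input a, block {2,5,9,13} splits into {2,5,9} and {13}.
Split {3,4,6,7,8,10} by δ(·,a) → {7,8,10} and {3,6} and {4}.
Split {7,8,10} by δ(·,b) → {8,10} and {7}.
On input a, block {11,12} splits into {11} and {12}.
The partition is now stable with 8 blocks: {2,5,9} | {8,10} | {11} | {13} | {3,6} | {4} | {7} | {12}.
State 3 belongs to the block {3,6}, which has 2 states.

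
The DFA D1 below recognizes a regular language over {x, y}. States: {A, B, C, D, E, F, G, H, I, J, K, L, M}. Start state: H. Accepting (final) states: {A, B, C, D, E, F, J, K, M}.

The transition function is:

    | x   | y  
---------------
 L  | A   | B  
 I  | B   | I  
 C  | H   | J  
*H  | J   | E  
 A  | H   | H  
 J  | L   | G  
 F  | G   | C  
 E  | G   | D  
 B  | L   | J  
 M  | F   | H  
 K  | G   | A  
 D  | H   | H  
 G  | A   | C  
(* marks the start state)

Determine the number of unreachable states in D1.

No path from H leads to F, I, K, M; the other 9 states are all reachable.

4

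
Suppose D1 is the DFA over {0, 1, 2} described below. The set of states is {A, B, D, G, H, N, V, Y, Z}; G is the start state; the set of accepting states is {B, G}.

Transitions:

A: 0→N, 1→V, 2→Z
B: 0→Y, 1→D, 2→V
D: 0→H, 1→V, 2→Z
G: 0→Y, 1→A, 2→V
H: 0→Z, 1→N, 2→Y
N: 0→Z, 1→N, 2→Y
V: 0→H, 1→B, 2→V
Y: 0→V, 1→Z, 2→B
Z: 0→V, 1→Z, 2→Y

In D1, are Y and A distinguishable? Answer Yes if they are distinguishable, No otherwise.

Every state is reachable, so we keep all 9.
P0 = {B,G} | {A,D,H,N,V,Y,Z}.
On input 1, block {A,D,H,N,V,Y,Z} splits into {A,D,H,N,Y,Z} and {V}.
Split {A,D,H,N,Y,Z} by δ(·,0) → {A,D,H,N} and {Y,Z}.
Refine {A,D,H,N} on symbol 0: members go to different blocks, giving {H,N} and {A,D}.
On input 2, block {Y,Z} splits into {Z} and {Y}.
Stable partition: {B,G} | {H,N} | {V} | {Z} | {A,D} | {Y} — 6 equivalence classes.
Y and A end up in different blocks, so they are distinguishable. For instance, the string '2' is accepted from only Y.

Yes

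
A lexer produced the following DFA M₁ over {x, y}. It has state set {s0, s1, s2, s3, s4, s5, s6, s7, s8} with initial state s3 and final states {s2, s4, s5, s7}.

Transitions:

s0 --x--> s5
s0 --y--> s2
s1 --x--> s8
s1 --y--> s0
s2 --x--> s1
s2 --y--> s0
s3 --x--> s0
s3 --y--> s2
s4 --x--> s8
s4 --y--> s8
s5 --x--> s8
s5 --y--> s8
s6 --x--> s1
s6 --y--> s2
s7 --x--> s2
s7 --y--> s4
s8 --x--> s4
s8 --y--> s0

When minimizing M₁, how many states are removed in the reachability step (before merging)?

2

BFS from s3 reaches {s0, s1, s2, s3, s4, s5, s8}; the 2 state(s) s6, s7 are never visited.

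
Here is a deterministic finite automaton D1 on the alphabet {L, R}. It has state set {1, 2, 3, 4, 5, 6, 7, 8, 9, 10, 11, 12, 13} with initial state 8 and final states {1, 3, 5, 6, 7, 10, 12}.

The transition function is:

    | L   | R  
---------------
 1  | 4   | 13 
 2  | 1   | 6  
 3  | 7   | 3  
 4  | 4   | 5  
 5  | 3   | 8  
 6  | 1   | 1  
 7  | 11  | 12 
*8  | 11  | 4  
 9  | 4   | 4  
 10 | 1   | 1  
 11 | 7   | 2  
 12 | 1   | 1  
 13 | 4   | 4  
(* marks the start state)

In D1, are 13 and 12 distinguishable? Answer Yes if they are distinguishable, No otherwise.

Yes

First remove the unreachable states {9,10}; 11 states remain.
P0 = {1,3,5,6,7,12} | {2,4,8,11,13}.
On input L, block {1,3,5,6,7,12} splits into {3,5,6,12} and {1,7}.
Refine {3,5,6,12} on symbol L: members go to different blocks, giving {3,6,12} and {5}.
Split {3,6,12} by δ(·,R) → {6,12} and {3}.
Refine {2,4,8,11,13} on symbol L: members go to different blocks, giving {4,8,13} and {2,11}.
Refine {4,8,13} on symbol L: members go to different blocks, giving {4,13} and {8}.
Refine {4,13} on symbol R: members go to different blocks, giving {4} and {13}.
Refine {1,7} on symbol L: members go to different blocks, giving {1} and {7}.
Refine {2,11} on symbol L: members go to different blocks, giving {2} and {11}.
Stable partition: {6,12} | {4} | {1} | {5} | {3} | {2} | {8} | {13} | {7} | {11} — 10 equivalence classes.
13 and 12 end up in different blocks, so they are distinguishable. For instance, the string 'ε' is accepted from only 12.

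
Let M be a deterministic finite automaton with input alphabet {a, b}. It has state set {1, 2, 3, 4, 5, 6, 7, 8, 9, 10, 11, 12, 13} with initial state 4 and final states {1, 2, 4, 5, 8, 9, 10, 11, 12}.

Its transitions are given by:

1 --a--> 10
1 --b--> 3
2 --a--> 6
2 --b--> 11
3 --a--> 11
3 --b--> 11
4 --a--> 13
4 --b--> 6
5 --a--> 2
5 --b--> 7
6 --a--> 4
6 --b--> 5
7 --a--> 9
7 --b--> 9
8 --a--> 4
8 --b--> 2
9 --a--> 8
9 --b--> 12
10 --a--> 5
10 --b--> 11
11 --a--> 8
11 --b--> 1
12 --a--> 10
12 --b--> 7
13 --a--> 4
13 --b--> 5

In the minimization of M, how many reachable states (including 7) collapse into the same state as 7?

2

Every state is reachable, so we keep all 13.
Initial partition by acceptance: {1,2,4,5,8,9,10,11,12} | {3,6,7,13}.
Split {1,2,4,5,8,9,10,11,12} by δ(·,a) → {1,5,8,9,10,11,12} and {2,4}.
On input a, block {1,5,8,9,10,11,12} splits into {1,9,10,11,12} and {5,8}.
On input a, block {1,9,10,11,12} splits into {9,10,11} and {1,12}.
Split {9,10,11} by δ(·,b) → {9,11} and {10}.
Split {3,6,7,13} by δ(·,a) → {3,7} and {6,13}.
Split {2,4} by δ(·,b) → {2} and {4}.
On input a, block {5,8} splits into {5} and {8}.
The partition is now stable with 9 blocks: {9,11} | {3,7} | {2} | {5} | {1,12} | {10} | {6,13} | {4} | {8}.
State 7 belongs to the block {3,7}, which has 2 states.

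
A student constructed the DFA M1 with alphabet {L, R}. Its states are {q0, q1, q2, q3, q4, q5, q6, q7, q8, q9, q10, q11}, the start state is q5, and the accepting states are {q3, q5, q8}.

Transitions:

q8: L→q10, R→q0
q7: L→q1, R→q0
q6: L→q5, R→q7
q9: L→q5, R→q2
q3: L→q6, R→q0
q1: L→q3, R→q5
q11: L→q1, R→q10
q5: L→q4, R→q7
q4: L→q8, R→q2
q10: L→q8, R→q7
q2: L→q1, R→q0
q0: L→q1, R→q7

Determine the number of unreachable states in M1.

Starting at q5 and following transitions, the reachable set is {q0, q1, q2, q3, q4, q5, q6, q7, q8, q10}. That leaves q9, q11 unreachable — 2 in total.

2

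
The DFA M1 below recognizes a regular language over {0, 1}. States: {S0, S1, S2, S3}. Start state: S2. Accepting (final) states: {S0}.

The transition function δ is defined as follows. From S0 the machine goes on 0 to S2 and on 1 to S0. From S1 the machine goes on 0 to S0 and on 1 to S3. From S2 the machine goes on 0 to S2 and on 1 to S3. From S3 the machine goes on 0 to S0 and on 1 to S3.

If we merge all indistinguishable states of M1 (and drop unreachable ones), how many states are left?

3

First remove the unreachable states {S1}; 3 states remain.
Start with accepting vs non-accepting: {S0} | {S2,S3}.
Refine {S2,S3} on symbol 0: members go to different blocks, giving {S2} and {S3}.
No further refinement is possible. Final partition (3 blocks): {S0} | {S2} | {S3}.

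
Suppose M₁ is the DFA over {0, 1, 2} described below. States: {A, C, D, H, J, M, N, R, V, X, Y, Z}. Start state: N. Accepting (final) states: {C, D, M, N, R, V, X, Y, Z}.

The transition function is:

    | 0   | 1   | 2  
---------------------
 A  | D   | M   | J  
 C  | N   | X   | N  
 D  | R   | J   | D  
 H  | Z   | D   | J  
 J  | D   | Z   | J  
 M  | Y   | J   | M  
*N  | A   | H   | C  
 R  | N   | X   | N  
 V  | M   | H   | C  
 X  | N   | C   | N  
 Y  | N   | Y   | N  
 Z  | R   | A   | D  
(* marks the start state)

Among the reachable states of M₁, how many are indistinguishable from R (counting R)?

4

States {V} cannot be reached from the start state, so discard them.
Start with accepting vs non-accepting: {C,D,M,N,R,X,Y,Z} | {A,H,J}.
Split {C,D,M,N,R,X,Y,Z} by δ(·,0) → {C,D,M,R,X,Y,Z} and {N}.
Refine {C,D,M,R,X,Y,Z} on symbol 0: members go to different blocks, giving {C,R,X,Y} and {D,M,Z}.
The partition is now stable with 4 blocks: {C,R,X,Y} | {A,H,J} | {N} | {D,M,Z}.
The equivalence class containing R is {C,R,X,Y}, of size 4.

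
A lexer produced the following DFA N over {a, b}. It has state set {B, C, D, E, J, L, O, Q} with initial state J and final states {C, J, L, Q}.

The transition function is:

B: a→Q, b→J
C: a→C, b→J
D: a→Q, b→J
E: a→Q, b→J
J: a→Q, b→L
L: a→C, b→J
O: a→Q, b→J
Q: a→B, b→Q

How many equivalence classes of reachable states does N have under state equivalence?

4

States {D,E,O} cannot be reached from the start state, so discard them.
Initial partition by acceptance: {C,J,L,Q} | {B}.
On input a, block {C,J,L,Q} splits into {C,J,L} and {Q}.
Refine {C,J,L} on symbol a: members go to different blocks, giving {C,L} and {J}.
No further refinement is possible. Final partition (4 blocks): {C,L} | {B} | {Q} | {J}.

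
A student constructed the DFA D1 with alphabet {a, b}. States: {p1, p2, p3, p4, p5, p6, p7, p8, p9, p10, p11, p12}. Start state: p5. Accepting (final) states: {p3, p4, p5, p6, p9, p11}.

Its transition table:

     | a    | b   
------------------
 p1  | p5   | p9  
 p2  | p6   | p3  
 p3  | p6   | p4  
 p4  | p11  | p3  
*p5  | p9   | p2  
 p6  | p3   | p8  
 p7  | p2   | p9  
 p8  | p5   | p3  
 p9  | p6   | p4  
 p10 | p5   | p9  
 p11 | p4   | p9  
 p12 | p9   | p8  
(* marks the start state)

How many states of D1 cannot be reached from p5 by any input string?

BFS from p5 reaches {p2, p3, p4, p5, p6, p8, p9, p11}; the 4 state(s) p1, p7, p10, p12 are never visited.

4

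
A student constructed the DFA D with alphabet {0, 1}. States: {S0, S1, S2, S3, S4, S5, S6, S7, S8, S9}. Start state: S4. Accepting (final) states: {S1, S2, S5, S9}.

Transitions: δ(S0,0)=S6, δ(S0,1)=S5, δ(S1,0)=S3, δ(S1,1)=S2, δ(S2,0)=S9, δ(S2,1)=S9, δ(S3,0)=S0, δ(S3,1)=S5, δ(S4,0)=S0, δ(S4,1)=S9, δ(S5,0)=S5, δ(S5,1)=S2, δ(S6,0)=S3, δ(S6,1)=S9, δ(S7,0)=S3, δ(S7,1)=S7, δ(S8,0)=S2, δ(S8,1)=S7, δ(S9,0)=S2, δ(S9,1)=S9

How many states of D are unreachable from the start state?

3

BFS from S4 reaches {S0, S2, S3, S4, S5, S6, S9}; the 3 state(s) S1, S7, S8 are never visited.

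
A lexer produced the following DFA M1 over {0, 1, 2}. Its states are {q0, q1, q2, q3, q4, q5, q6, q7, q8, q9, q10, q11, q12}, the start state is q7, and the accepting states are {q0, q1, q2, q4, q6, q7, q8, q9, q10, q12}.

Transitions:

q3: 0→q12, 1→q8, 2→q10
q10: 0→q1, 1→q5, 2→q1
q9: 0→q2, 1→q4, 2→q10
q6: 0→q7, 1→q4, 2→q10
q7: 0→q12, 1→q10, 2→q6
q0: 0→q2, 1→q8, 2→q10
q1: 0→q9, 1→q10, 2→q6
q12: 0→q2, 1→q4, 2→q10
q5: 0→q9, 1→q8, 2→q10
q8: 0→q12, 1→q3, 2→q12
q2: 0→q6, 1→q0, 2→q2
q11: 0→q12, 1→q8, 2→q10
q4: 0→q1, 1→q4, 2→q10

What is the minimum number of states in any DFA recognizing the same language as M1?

Reachable states from the start: {q0,q1,q2,q3,q4,q5,q6,q7,q8,q9,q10,q12}. Unreachable: {q11} — drop them.
P0 = {q0,q1,q2,q4,q6,q7,q8,q9,q10,q12} | {q3,q5}.
Refine {q0,q1,q2,q4,q6,q7,q8,q9,q10,q12} on symbol 1: members go to different blocks, giving {q0,q1,q2,q4,q6,q7,q9,q12} and {q8,q10}.
Split {q0,q1,q2,q4,q6,q7,q9,q12} by δ(·,1) → {q2,q4,q6,q9,q12} and {q0,q1,q7}.
Split {q2,q4,q6,q9,q12} by δ(·,0) → {q2,q9,q12} and {q4,q6}.
Refine {q2,q9,q12} on symbol 0: members go to different blocks, giving {q9,q12} and {q2}.
Refine {q8,q10} on symbol 0: members go to different blocks, giving {q8} and {q10}.
Refine {q0,q1,q7} on symbol 0: members go to different blocks, giving {q1,q7} and {q0}.
Stable partition: {q9,q12} | {q3,q5} | {q8} | {q1,q7} | {q4,q6} | {q2} | {q10} | {q0} — 8 equivalence classes.

8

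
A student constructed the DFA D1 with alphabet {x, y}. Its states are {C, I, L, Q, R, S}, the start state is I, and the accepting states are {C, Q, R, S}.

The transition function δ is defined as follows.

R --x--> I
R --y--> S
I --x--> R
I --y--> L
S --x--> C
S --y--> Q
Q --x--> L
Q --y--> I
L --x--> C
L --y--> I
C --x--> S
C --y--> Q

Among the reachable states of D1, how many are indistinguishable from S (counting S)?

2

Initial partition by acceptance: {C,Q,R,S} | {I,L}.
Refine {C,Q,R,S} on symbol x: members go to different blocks, giving {Q,R} and {C,S}.
Split {Q,R} by δ(·,y) → {R} and {Q}.
On input x, block {I,L} splits into {L} and {I}.
No further refinement is possible. Final partition (5 blocks): {R} | {L} | {C,S} | {Q} | {I}.
The equivalence class containing S is {C,S}, of size 2.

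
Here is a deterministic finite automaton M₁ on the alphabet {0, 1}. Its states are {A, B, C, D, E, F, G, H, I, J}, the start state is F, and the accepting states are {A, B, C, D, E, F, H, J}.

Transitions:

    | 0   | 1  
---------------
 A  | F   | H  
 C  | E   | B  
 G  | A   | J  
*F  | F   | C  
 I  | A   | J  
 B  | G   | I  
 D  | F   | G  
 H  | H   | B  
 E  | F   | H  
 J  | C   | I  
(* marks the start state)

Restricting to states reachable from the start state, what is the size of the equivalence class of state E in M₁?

First remove the unreachable states {D}; 9 states remain.
P0 = {A,B,C,E,F,H,J} | {G,I}.
Split {A,B,C,E,F,H,J} by δ(·,0) → {A,C,E,F,H,J} and {B}.
On input 1, block {A,C,E,F,H,J} splits into {A,E,F} and {C,H} and {J}.
On input 0, block {C,H} splits into {C} and {H}.
Refine {A,E,F} on symbol 1: members go to different blocks, giving {A,E} and {F}.
Stable partition: {A,E} | {G,I} | {B} | {C} | {J} | {H} | {F} — 7 equivalence classes.
State E belongs to the block {A,E}, which has 2 states.

2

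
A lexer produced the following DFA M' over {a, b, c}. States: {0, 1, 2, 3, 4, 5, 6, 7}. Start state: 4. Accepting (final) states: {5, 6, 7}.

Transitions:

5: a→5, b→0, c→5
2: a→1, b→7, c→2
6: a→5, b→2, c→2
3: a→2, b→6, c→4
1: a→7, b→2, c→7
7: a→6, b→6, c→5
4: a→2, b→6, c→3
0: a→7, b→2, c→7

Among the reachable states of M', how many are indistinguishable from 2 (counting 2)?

Start with accepting vs non-accepting: {5,6,7} | {0,1,2,3,4}.
Split {5,6,7} by δ(·,b) → {5,6} and {7}.
Refine {5,6} on symbol c: members go to different blocks, giving {5} and {6}.
On input a, block {0,1,2,3,4} splits into {2,3,4} and {0,1}.
Refine {2,3,4} on symbol a: members go to different blocks, giving {3,4} and {2}.
Stable partition: {5} | {3,4} | {7} | {6} | {0,1} | {2} — 6 equivalence classes.
State 2 belongs to the block {2}, which has 1 states.

1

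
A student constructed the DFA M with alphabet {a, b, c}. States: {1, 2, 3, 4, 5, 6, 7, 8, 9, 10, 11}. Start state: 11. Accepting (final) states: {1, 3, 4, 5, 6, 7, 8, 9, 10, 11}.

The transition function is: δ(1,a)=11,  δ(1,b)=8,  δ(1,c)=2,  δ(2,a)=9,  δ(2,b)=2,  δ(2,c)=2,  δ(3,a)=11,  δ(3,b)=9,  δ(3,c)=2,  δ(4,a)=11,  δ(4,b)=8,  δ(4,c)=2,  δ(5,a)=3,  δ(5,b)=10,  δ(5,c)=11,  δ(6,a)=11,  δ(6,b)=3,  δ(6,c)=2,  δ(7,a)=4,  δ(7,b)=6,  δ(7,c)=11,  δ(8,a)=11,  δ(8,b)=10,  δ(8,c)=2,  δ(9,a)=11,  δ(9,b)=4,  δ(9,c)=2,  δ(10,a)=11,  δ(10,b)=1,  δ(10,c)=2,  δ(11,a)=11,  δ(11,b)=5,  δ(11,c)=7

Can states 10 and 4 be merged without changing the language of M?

Every state is reachable, so we keep all 11.
P0 = {1,3,4,5,6,7,8,9,10,11} | {2}.
Split {1,3,4,5,6,7,8,9,10,11} by δ(·,c) → {1,3,4,6,8,9,10} and {5,7,11}.
Split {5,7,11} by δ(·,a) → {5,7} and {11}.
Stable partition: {1,3,4,6,8,9,10} | {2} | {5,7} | {11} — 4 equivalence classes.
10 and 4 lie in the same block of the stable partition, so they are equivalent — no string distinguishes them.

Yes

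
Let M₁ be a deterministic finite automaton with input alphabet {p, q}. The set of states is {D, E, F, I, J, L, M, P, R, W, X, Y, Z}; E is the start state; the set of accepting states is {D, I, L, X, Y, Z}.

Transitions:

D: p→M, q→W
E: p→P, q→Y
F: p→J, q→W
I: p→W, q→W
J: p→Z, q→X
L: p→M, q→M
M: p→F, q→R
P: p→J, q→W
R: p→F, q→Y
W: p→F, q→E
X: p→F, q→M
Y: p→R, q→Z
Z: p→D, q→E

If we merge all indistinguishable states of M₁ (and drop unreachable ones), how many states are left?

First remove the unreachable states {I,L}; 11 states remain.
Initial partition by acceptance: {D,X,Y,Z} | {E,F,J,M,P,R,W}.
Split {D,X,Y,Z} by δ(·,p) → {D,X,Y} and {Z}.
Split {D,X,Y} by δ(·,q) → {D,X} and {Y}.
On input p, block {E,F,J,M,P,R,W} splits into {E,F,M,P,R,W} and {J}.
On input p, block {E,F,M,P,R,W} splits into {E,M,R,W} and {F,P}.
Split {D,X} by δ(·,p) → {X} and {D}.
Split {E,M,R,W} by δ(·,q) → {E,R} and {M,W}.
No further refinement is possible. Final partition (8 blocks): {X} | {E,R} | {Z} | {Y} | {J} | {F,P} | {D} | {M,W}.

8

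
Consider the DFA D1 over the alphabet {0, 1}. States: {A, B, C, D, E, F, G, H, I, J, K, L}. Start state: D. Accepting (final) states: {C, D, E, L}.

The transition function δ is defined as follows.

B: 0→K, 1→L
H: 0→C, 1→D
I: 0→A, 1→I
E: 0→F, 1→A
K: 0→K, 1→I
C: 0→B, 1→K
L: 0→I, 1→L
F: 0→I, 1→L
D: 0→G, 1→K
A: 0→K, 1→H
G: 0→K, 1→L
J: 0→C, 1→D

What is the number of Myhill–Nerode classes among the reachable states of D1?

7

Reachable states from the start: {A,B,C,D,G,H,I,K,L}. Unreachable: {E,F,J} — drop them.
Start with accepting vs non-accepting: {C,D,L} | {A,B,G,H,I,K}.
On input 1, block {C,D,L} splits into {C,D} and {L}.
On input 0, block {A,B,G,H,I,K} splits into {A,B,G,I,K} and {H}.
Refine {A,B,G,I,K} on symbol 1: members go to different blocks, giving {B,G} and {I,K} and {A}.
Split {I,K} by δ(·,0) → {I} and {K}.
Stable partition: {C,D} | {B,G} | {L} | {H} | {I} | {A} | {K} — 7 equivalence classes.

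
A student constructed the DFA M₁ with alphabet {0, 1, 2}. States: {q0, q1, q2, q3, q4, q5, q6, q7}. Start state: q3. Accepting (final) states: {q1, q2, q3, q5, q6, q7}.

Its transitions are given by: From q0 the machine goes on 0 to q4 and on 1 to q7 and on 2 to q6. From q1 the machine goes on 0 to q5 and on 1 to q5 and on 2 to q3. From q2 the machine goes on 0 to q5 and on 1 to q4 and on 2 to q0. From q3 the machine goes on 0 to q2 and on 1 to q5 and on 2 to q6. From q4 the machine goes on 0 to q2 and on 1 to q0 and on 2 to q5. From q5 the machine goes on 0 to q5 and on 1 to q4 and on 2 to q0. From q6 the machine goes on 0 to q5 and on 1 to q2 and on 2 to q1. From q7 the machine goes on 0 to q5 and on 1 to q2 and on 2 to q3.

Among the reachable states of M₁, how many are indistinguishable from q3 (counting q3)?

Every state is reachable, so we keep all 8.
Start with accepting vs non-accepting: {q1,q2,q3,q5,q6,q7} | {q0,q4}.
Split {q1,q2,q3,q5,q6,q7} by δ(·,1) → {q1,q3,q6,q7} and {q2,q5}.
Split {q0,q4} by δ(·,0) → {q0} and {q4}.
No further refinement is possible. Final partition (4 blocks): {q1,q3,q6,q7} | {q0} | {q2,q5} | {q4}.
State q3 belongs to the block {q1,q3,q6,q7}, which has 4 states.

4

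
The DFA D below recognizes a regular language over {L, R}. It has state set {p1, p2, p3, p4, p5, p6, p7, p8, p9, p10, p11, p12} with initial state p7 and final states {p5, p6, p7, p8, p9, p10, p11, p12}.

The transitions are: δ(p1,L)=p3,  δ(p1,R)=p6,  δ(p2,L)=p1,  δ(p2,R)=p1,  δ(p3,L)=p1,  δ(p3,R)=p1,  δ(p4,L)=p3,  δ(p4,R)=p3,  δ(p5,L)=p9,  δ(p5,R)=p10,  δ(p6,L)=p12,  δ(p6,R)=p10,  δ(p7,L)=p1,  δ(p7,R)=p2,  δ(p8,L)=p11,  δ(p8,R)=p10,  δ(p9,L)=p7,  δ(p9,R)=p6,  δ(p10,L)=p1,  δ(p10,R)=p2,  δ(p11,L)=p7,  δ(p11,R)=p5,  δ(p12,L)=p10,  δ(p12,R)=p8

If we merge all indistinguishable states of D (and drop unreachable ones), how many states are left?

5

States {p4} cannot be reached from the start state, so discard them.
Initial partition by acceptance: {p5,p6,p7,p8,p9,p10,p11,p12} | {p1,p2,p3}.
Refine {p5,p6,p7,p8,p9,p10,p11,p12} on symbol L: members go to different blocks, giving {p5,p6,p8,p9,p11,p12} and {p7,p10}.
Split {p5,p6,p8,p9,p11,p12} by δ(·,L) → {p5,p6,p8} and {p9,p11,p12}.
Refine {p1,p2,p3} on symbol R: members go to different blocks, giving {p2,p3} and {p1}.
No further refinement is possible. Final partition (5 blocks): {p5,p6,p8} | {p2,p3} | {p7,p10} | {p9,p11,p12} | {p1}.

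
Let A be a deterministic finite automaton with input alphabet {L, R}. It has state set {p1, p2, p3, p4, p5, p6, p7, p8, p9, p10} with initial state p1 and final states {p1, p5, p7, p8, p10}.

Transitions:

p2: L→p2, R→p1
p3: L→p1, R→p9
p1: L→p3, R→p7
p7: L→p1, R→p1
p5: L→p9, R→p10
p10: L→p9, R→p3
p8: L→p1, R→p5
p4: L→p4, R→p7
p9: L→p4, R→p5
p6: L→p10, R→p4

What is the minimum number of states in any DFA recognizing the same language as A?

Reachable states from the start: {p1,p3,p4,p5,p7,p9,p10}. Unreachable: {p2,p6,p8} — drop them.
Start with accepting vs non-accepting: {p1,p5,p7,p10} | {p3,p4,p9}.
Refine {p1,p5,p7,p10} on symbol L: members go to different blocks, giving {p1,p5,p10} and {p7}.
On input R, block {p1,p5,p10} splits into {p1} and {p5} and {p10}.
Refine {p3,p4,p9} on symbol L: members go to different blocks, giving {p4,p9} and {p3}.
On input R, block {p4,p9} splits into {p4} and {p9}.
No further refinement is possible. Final partition (7 blocks): {p1} | {p4} | {p7} | {p5} | {p10} | {p3} | {p9}.

7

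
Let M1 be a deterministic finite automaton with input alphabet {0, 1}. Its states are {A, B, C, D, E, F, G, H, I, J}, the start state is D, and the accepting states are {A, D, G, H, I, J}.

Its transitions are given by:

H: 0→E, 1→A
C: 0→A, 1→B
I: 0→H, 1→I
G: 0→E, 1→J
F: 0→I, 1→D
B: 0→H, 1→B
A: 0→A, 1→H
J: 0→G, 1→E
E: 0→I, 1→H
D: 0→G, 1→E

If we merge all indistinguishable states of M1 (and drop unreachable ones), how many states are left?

States {B,C,F} cannot be reached from the start state, so discard them.
Start with accepting vs non-accepting: {A,D,G,H,I,J} | {E}.
Split {A,D,G,H,I,J} by δ(·,0) → {A,D,I,J} and {G,H}.
Split {A,D,I,J} by δ(·,0) → {D,I,J} and {A}.
Refine {D,I,J} on symbol 1: members go to different blocks, giving {D,J} and {I}.
Refine {G,H} on symbol 1: members go to different blocks, giving {G} and {H}.
Stable partition: {D,J} | {E} | {G} | {A} | {I} | {H} — 6 equivalence classes.

6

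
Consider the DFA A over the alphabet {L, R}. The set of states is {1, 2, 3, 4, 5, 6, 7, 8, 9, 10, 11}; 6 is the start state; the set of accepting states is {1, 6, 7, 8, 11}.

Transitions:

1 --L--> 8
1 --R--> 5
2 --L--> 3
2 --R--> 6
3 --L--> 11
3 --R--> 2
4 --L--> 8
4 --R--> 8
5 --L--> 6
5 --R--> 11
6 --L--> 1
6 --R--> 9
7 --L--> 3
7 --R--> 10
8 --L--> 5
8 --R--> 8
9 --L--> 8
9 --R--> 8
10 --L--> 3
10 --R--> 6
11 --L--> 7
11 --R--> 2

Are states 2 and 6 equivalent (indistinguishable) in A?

No

First remove the unreachable states {4}; 10 states remain.
P0 = {1,6,7,8,11} | {2,3,5,9,10}.
Split {1,6,7,8,11} by δ(·,L) → {1,6,11} and {7,8}.
Split {1,6,11} by δ(·,L) → {1,11} and {6}.
Split {2,3,5,9,10} by δ(·,L) → {2,10} and {3} and {5} and {9}.
Refine {1,11} on symbol R: members go to different blocks, giving {1} and {11}.
Split {7,8} by δ(·,L) → {7} and {8}.
No further refinement is possible. Final partition (9 blocks): {1} | {2,10} | {7} | {6} | {3} | {5} | {9} | {11} | {8}.
2 and 6 end up in different blocks, so they are distinguishable. For instance, the string 'ε' is accepted from only 6.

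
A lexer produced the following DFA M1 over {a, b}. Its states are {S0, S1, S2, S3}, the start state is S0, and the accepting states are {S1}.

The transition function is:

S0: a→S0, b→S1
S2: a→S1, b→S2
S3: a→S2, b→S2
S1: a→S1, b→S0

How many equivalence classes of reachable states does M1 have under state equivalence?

2

States {S2,S3} cannot be reached from the start state, so discard them.
Initial partition by acceptance: {S1} | {S0}.
No further refinement is possible. Final partition (2 blocks): {S1} | {S0}.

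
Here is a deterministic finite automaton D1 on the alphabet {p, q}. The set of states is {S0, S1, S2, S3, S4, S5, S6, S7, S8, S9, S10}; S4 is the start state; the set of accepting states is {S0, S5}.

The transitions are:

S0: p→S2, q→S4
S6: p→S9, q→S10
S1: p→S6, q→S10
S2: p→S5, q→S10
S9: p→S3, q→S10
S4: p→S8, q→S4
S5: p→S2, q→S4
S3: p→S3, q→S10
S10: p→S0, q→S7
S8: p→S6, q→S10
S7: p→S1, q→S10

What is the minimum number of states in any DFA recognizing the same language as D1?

All states are reachable from the start state.
Start with accepting vs non-accepting: {S0,S5} | {S1,S2,S3,S4,S6,S7,S8,S9,S10}.
On input p, block {S1,S2,S3,S4,S6,S7,S8,S9,S10} splits into {S1,S3,S4,S6,S7,S8,S9} and {S2,S10}.
Refine {S1,S3,S4,S6,S7,S8,S9} on symbol q: members go to different blocks, giving {S1,S3,S6,S7,S8,S9} and {S4}.
On input q, block {S2,S10} splits into {S2} and {S10}.
No further refinement is possible. Final partition (5 blocks): {S0,S5} | {S1,S3,S6,S7,S8,S9} | {S2} | {S4} | {S10}.

5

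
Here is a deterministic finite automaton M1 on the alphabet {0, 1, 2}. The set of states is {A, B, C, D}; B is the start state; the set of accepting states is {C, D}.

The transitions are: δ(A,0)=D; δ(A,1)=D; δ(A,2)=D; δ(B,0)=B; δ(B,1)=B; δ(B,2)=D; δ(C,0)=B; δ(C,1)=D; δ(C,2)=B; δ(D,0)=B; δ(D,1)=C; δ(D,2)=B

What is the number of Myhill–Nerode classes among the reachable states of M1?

2

Reachable states from the start: {B,C,D}. Unreachable: {A} — drop them.
Start with accepting vs non-accepting: {C,D} | {B}.
No further refinement is possible. Final partition (2 blocks): {C,D} | {B}.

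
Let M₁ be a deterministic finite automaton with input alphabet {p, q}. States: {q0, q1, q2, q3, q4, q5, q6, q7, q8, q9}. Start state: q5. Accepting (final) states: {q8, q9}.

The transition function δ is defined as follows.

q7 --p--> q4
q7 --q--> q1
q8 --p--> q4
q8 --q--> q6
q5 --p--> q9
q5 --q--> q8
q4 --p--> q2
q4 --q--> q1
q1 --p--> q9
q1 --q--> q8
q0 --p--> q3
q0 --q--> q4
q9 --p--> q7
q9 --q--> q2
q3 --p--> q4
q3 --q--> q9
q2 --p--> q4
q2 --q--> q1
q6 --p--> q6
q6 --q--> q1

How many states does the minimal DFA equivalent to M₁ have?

3

States {q0,q3} cannot be reached from the start state, so discard them.
P0 = {q8,q9} | {q1,q2,q4,q5,q6,q7}.
Refine {q1,q2,q4,q5,q6,q7} on symbol p: members go to different blocks, giving {q2,q4,q6,q7} and {q1,q5}.
The partition is now stable with 3 blocks: {q8,q9} | {q2,q4,q6,q7} | {q1,q5}.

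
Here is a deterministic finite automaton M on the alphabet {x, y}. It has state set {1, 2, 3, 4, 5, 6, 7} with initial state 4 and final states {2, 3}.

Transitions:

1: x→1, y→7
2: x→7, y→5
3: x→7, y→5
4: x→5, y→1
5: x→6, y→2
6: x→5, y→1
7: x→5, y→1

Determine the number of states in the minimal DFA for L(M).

4

First remove the unreachable states {3}; 6 states remain.
Start with accepting vs non-accepting: {2} | {1,4,5,6,7}.
Refine {1,4,5,6,7} on symbol y: members go to different blocks, giving {1,4,6,7} and {5}.
Split {1,4,6,7} by δ(·,x) → {4,6,7} and {1}.
The partition is now stable with 4 blocks: {2} | {4,6,7} | {5} | {1}.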